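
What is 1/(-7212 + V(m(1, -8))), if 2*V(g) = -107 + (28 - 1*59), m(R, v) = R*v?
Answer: -1/7281 ≈ -0.00013734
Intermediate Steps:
V(g) = -69 (V(g) = (-107 + (28 - 1*59))/2 = (-107 + (28 - 59))/2 = (-107 - 31)/2 = (½)*(-138) = -69)
1/(-7212 + V(m(1, -8))) = 1/(-7212 - 69) = 1/(-7281) = -1/7281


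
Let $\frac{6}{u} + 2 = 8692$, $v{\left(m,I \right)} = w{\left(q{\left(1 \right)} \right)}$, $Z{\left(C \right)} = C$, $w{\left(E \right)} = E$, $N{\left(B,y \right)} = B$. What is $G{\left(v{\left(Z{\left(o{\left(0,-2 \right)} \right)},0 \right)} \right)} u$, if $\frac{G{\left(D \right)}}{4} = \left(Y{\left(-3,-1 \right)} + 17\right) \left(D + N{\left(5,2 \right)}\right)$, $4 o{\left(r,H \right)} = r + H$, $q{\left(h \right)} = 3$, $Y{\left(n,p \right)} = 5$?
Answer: $\frac{192}{395} \approx 0.48608$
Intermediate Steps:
$o{\left(r,H \right)} = \frac{H}{4} + \frac{r}{4}$ ($o{\left(r,H \right)} = \frac{r + H}{4} = \frac{H + r}{4} = \frac{H}{4} + \frac{r}{4}$)
$v{\left(m,I \right)} = 3$
$u = \frac{3}{4345}$ ($u = \frac{6}{-2 + 8692} = \frac{6}{8690} = 6 \cdot \frac{1}{8690} = \frac{3}{4345} \approx 0.00069045$)
$G{\left(D \right)} = 440 + 88 D$ ($G{\left(D \right)} = 4 \left(5 + 17\right) \left(D + 5\right) = 4 \cdot 22 \left(5 + D\right) = 4 \left(110 + 22 D\right) = 440 + 88 D$)
$G{\left(v{\left(Z{\left(o{\left(0,-2 \right)} \right)},0 \right)} \right)} u = \left(440 + 88 \cdot 3\right) \frac{3}{4345} = \left(440 + 264\right) \frac{3}{4345} = 704 \cdot \frac{3}{4345} = \frac{192}{395}$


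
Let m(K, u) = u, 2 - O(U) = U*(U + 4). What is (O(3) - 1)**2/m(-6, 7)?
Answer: 400/7 ≈ 57.143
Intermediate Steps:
O(U) = 2 - U*(4 + U) (O(U) = 2 - U*(U + 4) = 2 - U*(4 + U))
(O(3) - 1)**2/m(-6, 7) = ((2 - 1*3**2 - 4*3) - 1)**2/7 = ((2 - 1*9 - 12) - 1)**2*(1/7) = ((2 - 9 - 12) - 1)**2*(1/7) = (-19 - 1)**2*(1/7) = (-20)**2*(1/7) = 400*(1/7) = 400/7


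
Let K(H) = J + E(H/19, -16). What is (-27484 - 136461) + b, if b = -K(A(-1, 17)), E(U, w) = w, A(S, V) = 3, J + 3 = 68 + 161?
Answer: -164155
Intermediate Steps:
J = 226 (J = -3 + (68 + 161) = -3 + 229 = 226)
K(H) = 210 (K(H) = 226 - 16 = 210)
b = -210 (b = -1*210 = -210)
(-27484 - 136461) + b = (-27484 - 136461) - 210 = -163945 - 210 = -164155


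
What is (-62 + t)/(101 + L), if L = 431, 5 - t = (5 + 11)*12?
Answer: -249/532 ≈ -0.46805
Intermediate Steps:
t = -187 (t = 5 - (5 + 11)*12 = 5 - 16*12 = 5 - 1*192 = 5 - 192 = -187)
(-62 + t)/(101 + L) = (-62 - 187)/(101 + 431) = -249/532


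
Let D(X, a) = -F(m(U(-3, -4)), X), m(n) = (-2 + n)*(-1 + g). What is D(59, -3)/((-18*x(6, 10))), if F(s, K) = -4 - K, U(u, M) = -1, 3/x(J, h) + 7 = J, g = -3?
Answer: 7/6 ≈ 1.1667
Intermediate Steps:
x(J, h) = 3/(-7 + J)
m(n) = 8 - 4*n (m(n) = (-2 + n)*(-1 - 3) = (-2 + n)*(-4) = 8 - 4*n)
D(X, a) = 4 + X (D(X, a) = -(-4 - X) = 4 + X)
D(59, -3)/((-18*x(6, 10))) = (4 + 59)/((-54/(-7 + 6))) = 63/((-54/(-1))) = 63/((-54*(-1))) = 63/((-18*(-3))) = 63/54 = 63*(1/54) = 7/6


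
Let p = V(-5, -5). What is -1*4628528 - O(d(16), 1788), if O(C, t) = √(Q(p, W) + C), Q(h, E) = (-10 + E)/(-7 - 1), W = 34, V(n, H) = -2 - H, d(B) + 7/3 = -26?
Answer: -4628528 - I*√282/3 ≈ -4.6285e+6 - 5.5976*I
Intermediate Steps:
d(B) = -85/3 (d(B) = -7/3 - 26 = -85/3)
p = 3 (p = -2 - 1*(-5) = -2 + 5 = 3)
Q(h, E) = 5/4 - E/8 (Q(h, E) = (-10 + E)/(-8) = (-10 + E)*(-⅛) = 5/4 - E/8)
O(C, t) = √(-3 + C) (O(C, t) = √((5/4 - ⅛*34) + C) = √((5/4 - 17/4) + C) = √(-3 + C))
-1*4628528 - O(d(16), 1788) = -1*4628528 - √(-3 - 85/3) = -4628528 - √(-94/3) = -4628528 - I*√282/3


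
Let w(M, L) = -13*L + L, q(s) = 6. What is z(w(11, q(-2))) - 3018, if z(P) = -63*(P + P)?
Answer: 6054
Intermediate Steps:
w(M, L) = -12*L
z(P) = -126*P
z(w(11, q(-2))) - 3018 = -(-1512)*6 - 3018 = -126*(-72) - 3018 = 9072 - 3018 = 6054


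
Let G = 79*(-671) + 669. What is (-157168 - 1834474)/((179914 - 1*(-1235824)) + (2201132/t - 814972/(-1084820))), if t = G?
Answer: -706777466976185/502390753631079 ≈ -1.4068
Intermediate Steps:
G = -52340 (G = -53009 + 669 = -52340)
t = -52340
(-157168 - 1834474)/((179914 - 1*(-1235824)) + (2201132/t - 814972/(-1084820))) = (-157168 - 1834474)/((179914 - 1*(-1235824)) + (2201132/(-52340) - 814972/(-1084820))) = -1991642/((179914 + 1235824) + (2201132*(-1/52340) - 814972*(-1/1084820))) = -1991642/(1415738 + (-550283/13085 + 203743/271205)) = -1991642/(1415738 - 29314704772/709743485) = -1991642/1004781507262158/709743485 = -1991642*709743485/1004781507262158 = -706777466976185/502390753631079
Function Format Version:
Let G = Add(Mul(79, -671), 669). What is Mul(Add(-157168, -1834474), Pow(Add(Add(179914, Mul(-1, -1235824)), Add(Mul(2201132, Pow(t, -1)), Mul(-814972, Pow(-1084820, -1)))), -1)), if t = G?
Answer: Rational(-706777466976185, 502390753631079) ≈ -1.4068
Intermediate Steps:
G = -52340 (G = Add(-53009, 669) = -52340)
t = -52340
Mul(Add(-157168, -1834474), Pow(Add(Add(179914, Mul(-1, -1235824)), Add(Mul(2201132, Pow(t, -1)), Mul(-814972, Pow(-1084820, -1)))), -1)) = Mul(Add(-157168, -1834474), Pow(Add(Add(179914, Mul(-1, -1235824)), Add(Mul(2201132, Pow(-52340, -1)), Mul(-814972, Pow(-1084820, -1)))), -1)) = Mul(-1991642, Pow(Add(Add(179914, 1235824), Add(Mul(2201132, Rational(-1, 52340)), Mul(-814972, Rational(-1, 1084820)))), -1)) = Mul(-1991642, Pow(Add(1415738, Add(Rational(-550283, 13085), Rational(203743, 271205))), -1)) = Mul(-1991642, Pow(Add(1415738, Rational(-29314704772, 709743485)), -1)) = Mul(-1991642, Pow(Rational(1004781507262158, 709743485), -1)) = Mul(-1991642, Rational(709743485, 1004781507262158)) = Rational(-706777466976185, 502390753631079)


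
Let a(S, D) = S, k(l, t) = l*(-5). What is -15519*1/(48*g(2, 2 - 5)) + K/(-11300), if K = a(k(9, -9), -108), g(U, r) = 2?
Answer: -2922673/18080 ≈ -161.65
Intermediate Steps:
k(l, t) = -5*l
K = -45 (K = -5*9 = -45)
-15519*1/(48*g(2, 2 - 5)) + K/(-11300) = -15519/((2*2)*24) - 45/(-11300) = -15519/(4*24) - 45*(-1/11300) = -15519/96 + 9/2260 = -15519*1/96 + 9/2260 = -5173/32 + 9/2260 = -2922673/18080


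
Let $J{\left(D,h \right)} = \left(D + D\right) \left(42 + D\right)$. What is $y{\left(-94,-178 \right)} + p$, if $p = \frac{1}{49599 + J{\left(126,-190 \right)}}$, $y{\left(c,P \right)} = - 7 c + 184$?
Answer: $\frac{77409271}{91935} \approx 842.0$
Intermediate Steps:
$y{\left(c,P \right)} = 184 - 7 c$
$J{\left(D,h \right)} = 2 D \left(42 + D\right)$
$p = \frac{1}{91935}$ ($p = \frac{1}{49599 + 2 \cdot 126 \left(42 + 126\right)} = \frac{1}{49599 + 2 \cdot 126 \cdot 168} = \frac{1}{49599 + 42336} = \frac{1}{91935} \approx 1.0877 \cdot 10^{-5}$)
$y{\left(-94,-178 \right)} + p = \left(184 - -658\right) + \frac{1}{91935} = \left(184 + 658\right) + \frac{1}{91935} = 842 + \frac{1}{91935} = \frac{77409271}{91935}$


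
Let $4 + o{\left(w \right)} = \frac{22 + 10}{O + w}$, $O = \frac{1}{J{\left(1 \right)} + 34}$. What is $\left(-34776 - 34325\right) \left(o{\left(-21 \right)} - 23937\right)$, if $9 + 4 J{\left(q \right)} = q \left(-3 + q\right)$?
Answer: $\frac{4336319998461}{2621} \approx 1.6545 \cdot 10^{9}$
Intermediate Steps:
$J{\left(q \right)} = - \frac{9}{4} + \frac{q \left(-3 + q\right)}{4}$
$O = \frac{4}{125}$ ($O = \frac{1}{\left(- \frac{9}{4} - \frac{3}{4} + \frac{1^{2}}{4}\right) + 34} = \frac{1}{\left(- \frac{9}{4} - \frac{3}{4} + \frac{1}{4} \cdot 1\right) + 34} = \frac{1}{\left(- \frac{9}{4} - \frac{3}{4} + \frac{1}{4}\right) + 34} = \frac{1}{- \frac{11}{4} + 34} = \frac{1}{\frac{125}{4}} = \frac{4}{125} \approx 0.032$)
$o{\left(w \right)} = -4 + \frac{32}{\frac{4}{125} + w}$ ($o{\left(w \right)} = -4 + \frac{22 + 10}{\frac{4}{125} + w} = -4 + \frac{32}{\frac{4}{125} + w}$)
$\left(-34776 - 34325\right) \left(o{\left(-21 \right)} - 23937\right) = \left(-34776 - 34325\right) \left(\frac{4 \left(996 - -2625\right)}{4 + 125 \left(-21\right)} - 23937\right) = - 69101 \left(\frac{4 \left(996 + 2625\right)}{4 - 2625} - 23937\right) = - 69101 \left(4 \frac{1}{-2621} \cdot 3621 - 23937\right) = - 69101 \left(4 \left(- \frac{1}{2621}\right) 3621 - 23937\right) = - 69101 \left(- \frac{14484}{2621} - 23937\right) = \left(-69101\right) \left(- \frac{62753361}{2621}\right) = \frac{4336319998461}{2621}$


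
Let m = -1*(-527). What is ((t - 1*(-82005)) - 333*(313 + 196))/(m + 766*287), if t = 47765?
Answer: -39727/220369 ≈ -0.18027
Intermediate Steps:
m = 527
((t - 1*(-82005)) - 333*(313 + 196))/(m + 766*287) = ((47765 - 1*(-82005)) - 333*(313 + 196))/(527 + 766*287) = ((47765 + 82005) - 333*509)/(527 + 219842) = (129770 - 169497)/220369 = -39727*1/220369 = -39727/220369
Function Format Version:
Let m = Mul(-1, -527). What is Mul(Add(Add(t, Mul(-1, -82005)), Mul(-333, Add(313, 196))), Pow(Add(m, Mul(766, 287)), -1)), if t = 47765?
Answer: Rational(-39727, 220369) ≈ -0.18027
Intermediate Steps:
m = 527
Mul(Add(Add(t, Mul(-1, -82005)), Mul(-333, Add(313, 196))), Pow(Add(m, Mul(766, 287)), -1)) = Mul(Add(Add(47765, Mul(-1, -82005)), Mul(-333, Add(313, 196))), Pow(Add(527, Mul(766, 287)), -1)) = Mul(Add(Add(47765, 82005), Mul(-333, 509)), Pow(Add(527, 219842), -1)) = Mul(Add(129770, -169497), Pow(220369, -1)) = Mul(-39727, Rational(1, 220369)) = Rational(-39727, 220369)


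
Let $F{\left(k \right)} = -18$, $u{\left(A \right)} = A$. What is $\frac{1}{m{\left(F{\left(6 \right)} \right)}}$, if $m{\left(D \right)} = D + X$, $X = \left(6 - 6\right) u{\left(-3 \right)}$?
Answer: $- \frac{1}{18} \approx -0.055556$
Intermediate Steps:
$X = 0$ ($X = \left(6 - 6\right) \left(-3\right) = 0 \left(-3\right) = 0$)
$m{\left(D \right)} = D$ ($m{\left(D \right)} = D + 0 = D$)
$\frac{1}{m{\left(F{\left(6 \right)} \right)}} = \frac{1}{-18} = - \frac{1}{18}$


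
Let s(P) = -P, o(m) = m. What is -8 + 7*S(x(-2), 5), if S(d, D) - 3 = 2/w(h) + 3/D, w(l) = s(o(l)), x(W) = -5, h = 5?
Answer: 72/5 ≈ 14.400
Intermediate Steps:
w(l) = -l
S(d, D) = 13/5 + 3/D (S(d, D) = 3 + (2/((-1*5)) + 3/D) = 3 + (2/(-5) + 3/D) = 3 + (2*(-⅕) + 3/D) = 3 + (-⅖ + 3/D) = 13/5 + 3/D)
-8 + 7*S(x(-2), 5) = -8 + 7*(13/5 + 3/5) = -8 + 7*(13/5 + 3*(⅕)) = -8 + 7*(13/5 + ⅗) = -8 + 7*(16/5) = -8 + 112/5 = 72/5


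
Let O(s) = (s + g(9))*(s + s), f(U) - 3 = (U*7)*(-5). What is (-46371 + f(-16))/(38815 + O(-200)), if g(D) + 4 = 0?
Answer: -45808/120415 ≈ -0.38042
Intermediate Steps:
f(U) = 3 - 35*U (f(U) = 3 + (U*7)*(-5) = 3 + (7*U)*(-5) = 3 - 35*U)
g(D) = -4 (g(D) = -4 + 0 = -4)
O(s) = 2*s*(-4 + s) (O(s) = (s - 4)*(s + s) = (-4 + s)*(2*s) = 2*s*(-4 + s))
(-46371 + f(-16))/(38815 + O(-200)) = (-46371 + (3 - 35*(-16)))/(38815 + 2*(-200)*(-4 - 200)) = (-46371 + (3 + 560))/(38815 + 2*(-200)*(-204)) = (-46371 + 563)/(38815 + 81600) = -45808/120415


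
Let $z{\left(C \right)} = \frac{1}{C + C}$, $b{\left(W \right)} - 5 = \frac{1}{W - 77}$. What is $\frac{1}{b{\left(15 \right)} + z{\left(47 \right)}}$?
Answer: $\frac{1457}{7277} \approx 0.20022$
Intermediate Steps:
$b{\left(W \right)} = 5 + \frac{1}{-77 + W}$ ($b{\left(W \right)} = 5 + \frac{1}{W - 77} = 5 + \frac{1}{-77 + W}$)
$z{\left(C \right)} = \frac{1}{2 C}$
$\frac{1}{b{\left(15 \right)} + z{\left(47 \right)}} = \frac{1}{\frac{-384 + 5 \cdot 15}{-77 + 15} + \frac{1}{2 \cdot 47}} = \frac{1}{\frac{-384 + 75}{-62} + \frac{1}{2} \cdot \frac{1}{47}} = \frac{1}{\left(- \frac{1}{62}\right) \left(-309\right) + \frac{1}{94}} = \frac{1}{\frac{309}{62} + \frac{1}{94}} = \frac{1}{\frac{7277}{1457}} = \frac{1457}{7277}$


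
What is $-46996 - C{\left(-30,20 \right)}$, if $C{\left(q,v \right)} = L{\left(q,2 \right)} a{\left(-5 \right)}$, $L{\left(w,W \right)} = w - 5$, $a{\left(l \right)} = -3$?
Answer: $-47101$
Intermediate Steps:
$L{\left(w,W \right)} = -5 + w$
$C{\left(q,v \right)} = 15 - 3 q$ ($C{\left(q,v \right)} = \left(-5 + q\right) \left(-3\right) = 15 - 3 q$)
$-46996 - C{\left(-30,20 \right)} = -46996 - \left(15 - -90\right) = -46996 - \left(15 + 90\right) = -46996 - 105 = -47101$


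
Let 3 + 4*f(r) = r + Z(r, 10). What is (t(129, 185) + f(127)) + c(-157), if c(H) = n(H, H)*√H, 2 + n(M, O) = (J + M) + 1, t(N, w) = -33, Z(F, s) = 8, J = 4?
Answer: -154*I*√157 ≈ -1929.6*I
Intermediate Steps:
n(M, O) = 3 + M (n(M, O) = -2 + ((4 + M) + 1) = -2 + (5 + M) = 3 + M)
c(H) = √H*(3 + H) (c(H) = (3 + H)*√H = √H*(3 + H))
f(r) = 5/4 + r/4 (f(r) = -¾ + (r + 8)/4 = -¾ + (8 + r)/4 = -¾ + (2 + r/4) = 5/4 + r/4)
(t(129, 185) + f(127)) + c(-157) = (-33 + (5/4 + (¼)*127)) + √(-157)*(3 - 157) = (-33 + (5/4 + 127/4)) + (I*√157)*(-154) = (-33 + 33) - 154*I*√157 = 0 - 154*I*√157 = -154*I*√157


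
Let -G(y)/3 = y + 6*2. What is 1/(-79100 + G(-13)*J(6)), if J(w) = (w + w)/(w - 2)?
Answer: -1/79091 ≈ -1.2644e-5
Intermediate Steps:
J(w) = 2*w/(-2 + w) (J(w) = (2*w)/(-2 + w) = 2*w/(-2 + w))
G(y) = -36 - 3*y (G(y) = -3*(y + 6*2) = -3*(y + 12) = -3*(12 + y) = -36 - 3*y)
1/(-79100 + G(-13)*J(6)) = 1/(-79100 + (-36 - 3*(-13))*(2*6/(-2 + 6))) = 1/(-79100 + (-36 + 39)*(2*6/4)) = 1/(-79100 + 3*(2*6*(1/4))) = 1/(-79100 + 3*3) = 1/(-79100 + 9) = 1/(-79091) = -1/79091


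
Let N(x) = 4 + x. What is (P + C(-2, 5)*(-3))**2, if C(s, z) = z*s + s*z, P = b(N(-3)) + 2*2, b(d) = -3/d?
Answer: 3721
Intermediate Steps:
P = 1 (P = -3/(4 - 3) + 2*2 = -3/1 + 4 = -3*1 + 4 = -3 + 4 = 1)
C(s, z) = 2*s*z (C(s, z) = s*z + s*z = 2*s*z)
(P + C(-2, 5)*(-3))**2 = (1 + (2*(-2)*5)*(-3))**2 = (1 - 20*(-3))**2 = (1 + 60)**2 = 61**2 = 3721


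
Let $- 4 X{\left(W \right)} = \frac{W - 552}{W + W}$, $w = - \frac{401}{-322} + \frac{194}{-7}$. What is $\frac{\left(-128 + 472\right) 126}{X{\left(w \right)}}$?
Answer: $- \frac{985122432}{62089} \approx -15866.0$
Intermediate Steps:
$w = - \frac{8523}{322}$ ($w = \left(-401\right) \left(- \frac{1}{322}\right) + 194 \left(- \frac{1}{7}\right) = \frac{401}{322} - \frac{194}{7} = - \frac{8523}{322} \approx -26.469$)
$X{\left(W \right)} = - \frac{-552 + W}{8 W}$ ($X{\left(W \right)} = - \frac{\left(W - 552\right) \frac{1}{W + W}}{4} = - \frac{\left(-552 + W\right) \frac{1}{2 W}}{4} = - \frac{\frac{1}{2} \frac{1}{W} \left(-552 + W\right)}{4} = - \frac{-552 + W}{8 W}$)
$\frac{\left(-128 + 472\right) 126}{X{\left(w \right)}} = \frac{\left(-128 + 472\right) 126}{\frac{1}{8} \frac{1}{- \frac{8523}{322}} \left(552 - - \frac{8523}{322}\right)} = \frac{344 \cdot 126}{\frac{1}{8} \left(- \frac{322}{8523}\right) \left(552 + \frac{8523}{322}\right)} = \frac{43344}{\frac{1}{8} \left(- \frac{322}{8523}\right) \frac{186267}{322}} = \frac{43344}{- \frac{62089}{22728}} = 43344 \left(- \frac{22728}{62089}\right) = - \frac{985122432}{62089}$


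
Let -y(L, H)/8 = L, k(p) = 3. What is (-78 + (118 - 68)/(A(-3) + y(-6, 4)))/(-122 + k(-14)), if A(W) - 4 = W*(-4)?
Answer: 353/544 ≈ 0.64890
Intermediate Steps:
A(W) = 4 - 4*W (A(W) = 4 + W*(-4) = 4 - 4*W)
y(L, H) = -8*L
(-78 + (118 - 68)/(A(-3) + y(-6, 4)))/(-122 + k(-14)) = (-78 + (118 - 68)/((4 - 4*(-3)) - 8*(-6)))/(-122 + 3) = (-78 + 50/((4 + 12) + 48))/(-119) = (-78 + 50/(16 + 48))*(-1/119) = (-78 + 50/64)*(-1/119) = (-78 + 50*(1/64))*(-1/119) = (-78 + 25/32)*(-1/119) = -2471/32*(-1/119) = 353/544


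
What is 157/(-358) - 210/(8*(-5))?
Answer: 3445/716 ≈ 4.8115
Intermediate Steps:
157/(-358) - 210/(8*(-5)) = 157*(-1/358) - 210/(-40) = -157/358 - 210*(-1/40) = -157/358 + 21/4 = 3445/716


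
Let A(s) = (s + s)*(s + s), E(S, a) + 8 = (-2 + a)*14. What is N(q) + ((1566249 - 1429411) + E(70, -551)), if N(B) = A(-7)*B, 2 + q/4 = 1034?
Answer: 938176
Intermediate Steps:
q = 4128 (q = -8 + 4*1034 = -8 + 4136 = 4128)
E(S, a) = -36 + 14*a (E(S, a) = -8 + (-2 + a)*14 = -8 + (-28 + 14*a) = -36 + 14*a)
A(s) = 4*s**2 (A(s) = (2*s)*(2*s) = 4*s**2)
N(B) = 196*B (N(B) = (4*(-7)**2)*B = (4*49)*B = 196*B)
N(q) + ((1566249 - 1429411) + E(70, -551)) = 196*4128 + ((1566249 - 1429411) + (-36 + 14*(-551))) = 809088 + (136838 + (-36 - 7714)) = 809088 + (136838 - 7750) = 809088 + 129088 = 938176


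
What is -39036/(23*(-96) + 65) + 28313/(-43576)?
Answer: 1640357977/93383368 ≈ 17.566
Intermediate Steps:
-39036/(23*(-96) + 65) + 28313/(-43576) = -39036/(-2208 + 65) + 28313*(-1/43576) = -39036/(-2143) - 28313/43576 = -39036*(-1/2143) - 28313/43576 = 39036/2143 - 28313/43576 = 1640357977/93383368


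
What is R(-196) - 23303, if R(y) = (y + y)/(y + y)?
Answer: -23302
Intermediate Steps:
R(y) = 1 (R(y) = (2*y)/((2*y)) = (2*y)*(1/(2*y)) = 1)
R(-196) - 23303 = 1 - 23303 = -23302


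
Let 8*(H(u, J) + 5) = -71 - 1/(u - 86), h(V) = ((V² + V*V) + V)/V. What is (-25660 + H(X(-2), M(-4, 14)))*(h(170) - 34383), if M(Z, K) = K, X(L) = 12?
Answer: 258701038593/296 ≈ 8.7399e+8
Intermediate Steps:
h(V) = (V + 2*V²)/V (h(V) = ((V² + V²) + V)/V = (2*V² + V)/V = (V + 2*V²)/V)
H(u, J) = -111/8 - 1/(8*(-86 + u)) (H(u, J) = -5 + (-71 - 1/(u - 86))/8 = -5 + (-71 - 1/(-86 + u))/8 = -5 + (-71/8 - 1/(8*(-86 + u))) = -111/8 - 1/(8*(-86 + u)))
(-25660 + H(X(-2), M(-4, 14)))*(h(170) - 34383) = (-25660 + (9545 - 111*12)/(8*(-86 + 12)))*((1 + 2*170) - 34383) = (-25660 + (⅛)*(9545 - 1332)/(-74))*((1 + 340) - 34383) = (-25660 + (⅛)*(-1/74)*8213)*(341 - 34383) = (-25660 - 8213/592)*(-34042) = -15198933/592*(-34042) = 258701038593/296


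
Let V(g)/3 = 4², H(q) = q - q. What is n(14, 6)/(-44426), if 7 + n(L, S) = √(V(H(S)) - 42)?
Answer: 7/44426 - √6/44426 ≈ 0.00010243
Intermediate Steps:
H(q) = 0
V(g) = 48 (V(g) = 3*4² = 3*16 = 48)
n(L, S) = -7 + √6 (n(L, S) = -7 + √(48 - 42) = -7 + √6)
n(14, 6)/(-44426) = (-7 + √6)/(-44426) = (-7 + √6)*(-1/44426) = 7/44426 - √6/44426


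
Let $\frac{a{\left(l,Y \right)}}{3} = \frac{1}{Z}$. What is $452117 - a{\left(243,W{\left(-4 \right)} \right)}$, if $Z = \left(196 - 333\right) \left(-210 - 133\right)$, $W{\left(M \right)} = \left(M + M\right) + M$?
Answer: $\frac{21245429944}{46991} \approx 4.5212 \cdot 10^{5}$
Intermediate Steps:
$W{\left(M \right)} = 3 M$ ($W{\left(M \right)} = 2 M + M = 3 M$)
$Z = 46991$ ($Z = \left(-137\right) \left(-343\right) = 46991$)
$a{\left(l,Y \right)} = \frac{3}{46991}$
$452117 - a{\left(243,W{\left(-4 \right)} \right)} = 452117 - \frac{3}{46991} = \frac{21245429944}{46991}$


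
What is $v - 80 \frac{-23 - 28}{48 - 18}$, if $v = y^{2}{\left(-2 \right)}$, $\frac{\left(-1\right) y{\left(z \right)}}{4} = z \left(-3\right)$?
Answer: $712$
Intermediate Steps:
$y{\left(z \right)} = 12 z$ ($y{\left(z \right)} = - 4 z \left(-3\right) = - 4 \left(- 3 z\right) = 12 z$)
$v = 576$ ($v = \left(12 \left(-2\right)\right)^{2} = \left(-24\right)^{2} = 576$)
$v - 80 \frac{-23 - 28}{48 - 18} = 576 - 80 \frac{-23 - 28}{48 - 18} = 576 - 80 \left(- \frac{51}{30}\right) = 576 - 80 \left(\left(-51\right) \frac{1}{30}\right) = 576 - -136 = 576 + 136 = 712$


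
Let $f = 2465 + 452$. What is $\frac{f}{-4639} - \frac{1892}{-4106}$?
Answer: $- \frac{1600107}{9523867} \approx -0.16801$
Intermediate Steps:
$f = 2917$
$\frac{f}{-4639} - \frac{1892}{-4106} = \frac{2917}{-4639} - \frac{1892}{-4106} = 2917 \left(- \frac{1}{4639}\right) - - \frac{946}{2053} = - \frac{2917}{4639} + \frac{946}{2053} = - \frac{1600107}{9523867}$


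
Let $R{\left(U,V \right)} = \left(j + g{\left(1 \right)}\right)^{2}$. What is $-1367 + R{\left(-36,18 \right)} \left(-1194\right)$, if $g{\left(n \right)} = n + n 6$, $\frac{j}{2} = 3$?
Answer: $-203153$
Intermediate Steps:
$j = 6$ ($j = 2 \cdot 3 = 6$)
$g{\left(n \right)} = 7 n$ ($g{\left(n \right)} = n + 6 n = 7 n$)
$R{\left(U,V \right)} = 169$ ($R{\left(U,V \right)} = \left(6 + 7 \cdot 1\right)^{2} = \left(6 + 7\right)^{2} = 13^{2} = 169$)
$-1367 + R{\left(-36,18 \right)} \left(-1194\right) = -1367 + 169 \left(-1194\right) = -1367 - 201786 = -203153$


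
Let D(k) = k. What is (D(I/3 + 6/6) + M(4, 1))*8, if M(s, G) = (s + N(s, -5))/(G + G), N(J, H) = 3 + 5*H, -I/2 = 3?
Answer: -80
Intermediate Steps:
I = -6 (I = -2*3 = -6)
M(s, G) = (-22 + s)/(2*G) (M(s, G) = (s + (3 + 5*(-5)))/(G + G) = (s + (3 - 25))/((2*G)) = (s - 22)*(1/(2*G)) = (-22 + s)*(1/(2*G)) = (-22 + s)/(2*G))
(D(I/3 + 6/6) + M(4, 1))*8 = ((-6/3 + 6/6) + (½)*(-22 + 4)/1)*8 = ((-6*⅓ + 6*(⅙)) + (½)*1*(-18))*8 = ((-2 + 1) - 9)*8 = (-1 - 9)*8 = -10*8 = -80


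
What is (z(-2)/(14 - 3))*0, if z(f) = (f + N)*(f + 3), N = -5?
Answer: 0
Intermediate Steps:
z(f) = (-5 + f)*(3 + f) (z(f) = (f - 5)*(f + 3) = (-5 + f)*(3 + f))
(z(-2)/(14 - 3))*0 = ((-15 + (-2)² - 2*(-2))/(14 - 3))*0 = ((-15 + 4 + 4)/11)*0 = ((1/11)*(-7))*0 = -7/11*0 = 0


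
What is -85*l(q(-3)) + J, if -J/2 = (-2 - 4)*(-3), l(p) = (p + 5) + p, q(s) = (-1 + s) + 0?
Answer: 219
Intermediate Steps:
q(s) = -1 + s
l(p) = 5 + 2*p (l(p) = (5 + p) + p = 5 + 2*p)
J = -36 (J = -2*(-2 - 4)*(-3) = -(-12)*(-3) = -2*18 = -36)
-85*l(q(-3)) + J = -85*(5 + 2*(-1 - 3)) - 36 = -85*(5 + 2*(-4)) - 36 = -85*(5 - 8) - 36 = -85*(-3) - 36 = 255 - 36 = 219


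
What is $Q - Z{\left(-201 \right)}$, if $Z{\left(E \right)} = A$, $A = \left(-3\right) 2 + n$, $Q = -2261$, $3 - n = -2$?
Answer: $-2260$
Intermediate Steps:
$n = 5$ ($n = 3 - -2 = 3 + 2 = 5$)
$A = -1$ ($A = \left(-3\right) 2 + 5 = -6 + 5 = -1$)
$Z{\left(E \right)} = -1$
$Q - Z{\left(-201 \right)} = -2261 - -1 = -2261 + 1 = -2260$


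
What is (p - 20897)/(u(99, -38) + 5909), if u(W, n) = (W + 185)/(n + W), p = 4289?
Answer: -1013088/360733 ≈ -2.8084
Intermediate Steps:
u(W, n) = (185 + W)/(W + n)
(p - 20897)/(u(99, -38) + 5909) = (4289 - 20897)/((185 + 99)/(99 - 38) + 5909) = -16608/(284/61 + 5909) = -16608/360733/61 = -16608*61/360733 = -1013088/360733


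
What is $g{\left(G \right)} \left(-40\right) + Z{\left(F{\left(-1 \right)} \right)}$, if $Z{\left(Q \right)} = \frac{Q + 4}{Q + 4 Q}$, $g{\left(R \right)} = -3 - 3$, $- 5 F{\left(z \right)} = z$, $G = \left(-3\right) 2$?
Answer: $\frac{1221}{5} \approx 244.2$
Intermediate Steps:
$G = -6$
$F{\left(z \right)} = - \frac{z}{5}$
$g{\left(R \right)} = -6$
$Z{\left(Q \right)} = \frac{4 + Q}{5 Q}$
$g{\left(G \right)} \left(-40\right) + Z{\left(F{\left(-1 \right)} \right)} = \left(-6\right) \left(-40\right) + \frac{4 - - \frac{1}{5}}{5 \left(\left(- \frac{1}{5}\right) \left(-1\right)\right)} = 240 + \frac{\frac{1}{\frac{1}{5}} \left(4 + \frac{1}{5}\right)}{5} = 240 + \frac{1}{5} \cdot 5 \cdot \frac{21}{5} = 240 + \frac{21}{5} = \frac{1221}{5}$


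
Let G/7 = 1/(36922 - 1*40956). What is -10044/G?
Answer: 40517496/7 ≈ 5.7882e+6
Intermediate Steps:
G = -7/4034 (G = 7/(36922 - 1*40956) = 7/(36922 - 40956) = 7/(-4034) = 7*(-1/4034) = -7/4034 ≈ -0.0017352)
-10044/G = -10044/(-7/4034) = -10044*(-4034/7) = 40517496/7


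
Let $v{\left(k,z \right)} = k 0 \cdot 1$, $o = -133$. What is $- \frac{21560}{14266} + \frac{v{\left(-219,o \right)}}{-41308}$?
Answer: $- \frac{1540}{1019} \approx -1.5113$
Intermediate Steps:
$v{\left(k,z \right)} = 0$ ($v{\left(k,z \right)} = 0 \cdot 1 = 0$)
$- \frac{21560}{14266} + \frac{v{\left(-219,o \right)}}{-41308} = - \frac{21560}{14266} + \frac{0}{-41308} = \left(-21560\right) \frac{1}{14266} + 0 \left(- \frac{1}{41308}\right) = - \frac{1540}{1019} + 0 = - \frac{1540}{1019}$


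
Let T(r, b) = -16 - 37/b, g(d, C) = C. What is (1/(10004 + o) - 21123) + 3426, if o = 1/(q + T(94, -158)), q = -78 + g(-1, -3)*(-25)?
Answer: -524923137329/29661702 ≈ -17697.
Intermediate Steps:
q = -3 (q = -78 - 3*(-25) = -78 + 75 = -3)
o = -158/2965 (o = 1/(-3 + (-16 - 37/(-158))) = 1/(-3 + (-16 - 37*(-1/158))) = 1/(-3 + (-16 + 37/158)) = 1/(-3 - 2491/158) = 1/(-2965/158) = -158/2965 ≈ -0.053288)
(1/(10004 + o) - 21123) + 3426 = (1/(10004 - 158/2965) - 21123) + 3426 = (1/(29661702/2965) - 21123) + 3426 = (2965/29661702 - 21123) + 3426 = -626544128381/29661702 + 3426 = -524923137329/29661702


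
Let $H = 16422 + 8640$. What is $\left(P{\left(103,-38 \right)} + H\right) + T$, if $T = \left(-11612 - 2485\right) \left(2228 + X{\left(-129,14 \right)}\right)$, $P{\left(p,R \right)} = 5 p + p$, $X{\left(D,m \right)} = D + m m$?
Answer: $-32326935$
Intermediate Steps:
$H = 25062$
$X{\left(D,m \right)} = D + m^{2}$
$P{\left(p,R \right)} = 6 p$
$T = -32352615$ ($T = \left(-11612 - 2485\right) \left(2228 - \left(129 - 14^{2}\right)\right) = - 14097 \left(2228 + \left(-129 + 196\right)\right) = - 14097 \left(2228 + 67\right) = \left(-14097\right) 2295 = -32352615$)
$\left(P{\left(103,-38 \right)} + H\right) + T = \left(6 \cdot 103 + 25062\right) - 32352615 = \left(618 + 25062\right) - 32352615 = 25680 - 32352615 = -32326935$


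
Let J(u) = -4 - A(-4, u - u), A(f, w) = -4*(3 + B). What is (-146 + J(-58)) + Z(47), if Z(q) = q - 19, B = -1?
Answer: -114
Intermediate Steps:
Z(q) = -19 + q
A(f, w) = -8 (A(f, w) = -4*(3 - 1) = -4*2 = -8)
J(u) = 4 (J(u) = -4 - 1*(-8) = -4 + 8 = 4)
(-146 + J(-58)) + Z(47) = (-146 + 4) + (-19 + 47) = -142 + 28 = -114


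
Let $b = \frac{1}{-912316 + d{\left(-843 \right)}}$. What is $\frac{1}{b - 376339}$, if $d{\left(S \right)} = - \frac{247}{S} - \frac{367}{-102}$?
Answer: $- \frac{8716229889}{3280257240205925} \approx -2.6572 \cdot 10^{-6}$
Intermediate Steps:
$d{\left(S \right)} = \frac{367}{102} - \frac{247}{S}$ ($d{\left(S \right)} = - \frac{247}{S} - - \frac{367}{102} = - \frac{247}{S} + \frac{367}{102} = \frac{367}{102} - \frac{247}{S}$)
$b = - \frac{9554}{8716229889}$ ($b = \frac{1}{-912316 + \left(\frac{367}{102} - \frac{247}{-843}\right)} = \frac{1}{-912316 + \left(\frac{367}{102} - - \frac{247}{843}\right)} = \frac{1}{-912316 + \left(\frac{367}{102} + \frac{247}{843}\right)} = \frac{1}{-912316 + \frac{37175}{9554}} = \frac{1}{- \frac{8716229889}{9554}} = - \frac{9554}{8716229889} \approx -1.0961 \cdot 10^{-6}$)
$\frac{1}{b - 376339} = \frac{1}{- \frac{9554}{8716229889} - 376339} = \frac{1}{- \frac{3280257240205925}{8716229889}} = - \frac{8716229889}{3280257240205925}$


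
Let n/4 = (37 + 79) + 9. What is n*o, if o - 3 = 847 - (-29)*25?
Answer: 787500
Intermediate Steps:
n = 500 (n = 4*((37 + 79) + 9) = 4*(116 + 9) = 4*125 = 500)
o = 1575 (o = 3 + (847 - (-29)*25) = 3 + (847 - 1*(-725)) = 3 + (847 + 725) = 3 + 1572 = 1575)
n*o = 500*1575 = 787500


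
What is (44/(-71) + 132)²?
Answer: 87011584/5041 ≈ 17261.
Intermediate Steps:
(44/(-71) + 132)² = (44*(-1/71) + 132)² = (-44/71 + 132)² = (9328/71)² = 87011584/5041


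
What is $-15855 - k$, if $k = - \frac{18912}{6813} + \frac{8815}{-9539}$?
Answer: $- \frac{343387806274}{21663069} \approx -15851.0$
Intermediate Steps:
$k = - \frac{80152721}{21663069}$ ($k = \left(-18912\right) \frac{1}{6813} + 8815 \left(- \frac{1}{9539}\right) = - \frac{6304}{2271} - \frac{8815}{9539} = - \frac{80152721}{21663069} \approx -3.7$)
$-15855 - k = -15855 - - \frac{80152721}{21663069} = -15855 + \frac{80152721}{21663069} = - \frac{343387806274}{21663069}$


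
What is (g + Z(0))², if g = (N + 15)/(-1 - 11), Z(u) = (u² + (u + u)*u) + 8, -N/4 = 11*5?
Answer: 90601/144 ≈ 629.17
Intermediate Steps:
N = -220 (N = -44*5 = -4*55 = -220)
Z(u) = 8 + 3*u² (Z(u) = (u² + (2*u)*u) + 8 = (u² + 2*u²) + 8 = 3*u² + 8 = 8 + 3*u²)
g = 205/12 (g = (-220 + 15)/(-1 - 11) = -205/(-12) = -205*(-1/12) = 205/12 ≈ 17.083)
(g + Z(0))² = (205/12 + (8 + 3*0²))² = (205/12 + (8 + 3*0))² = (205/12 + (8 + 0))² = (205/12 + 8)² = (301/12)² = 90601/144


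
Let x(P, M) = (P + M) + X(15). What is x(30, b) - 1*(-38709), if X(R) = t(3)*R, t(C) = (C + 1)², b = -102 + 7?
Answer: 38884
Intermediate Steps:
b = -95
t(C) = (1 + C)²
X(R) = 16*R (X(R) = (1 + 3)²*R = 4²*R = 16*R)
x(P, M) = 240 + M + P (x(P, M) = (P + M) + 16*15 = (M + P) + 240 = 240 + M + P)
x(30, b) - 1*(-38709) = (240 - 95 + 30) - 1*(-38709) = 175 + 38709 = 38884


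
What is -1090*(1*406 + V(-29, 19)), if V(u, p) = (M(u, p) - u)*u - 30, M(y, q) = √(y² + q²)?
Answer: 506850 + 31610*√1202 ≈ 1.6028e+6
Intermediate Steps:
M(y, q) = √(q² + y²)
V(u, p) = -30 + u*(√(p² + u²) - u) (V(u, p) = (√(p² + u²) - u)*u - 30 = u*(√(p² + u²) - u) - 30 = -30 + u*(√(p² + u²) - u))
-1090*(1*406 + V(-29, 19)) = -1090*(1*406 + (-30 - 1*(-29)² - 29*√(19² + (-29)²))) = -1090*(406 + (-30 - 1*841 - 29*√(361 + 841))) = -1090*(406 + (-30 - 841 - 29*√1202)) = -1090*(406 + (-871 - 29*√1202)) = -1090*(-465 - 29*√1202) = 506850 + 31610*√1202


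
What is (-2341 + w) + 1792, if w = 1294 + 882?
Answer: 1627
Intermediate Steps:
w = 2176
(-2341 + w) + 1792 = (-2341 + 2176) + 1792 = -165 + 1792 = 1627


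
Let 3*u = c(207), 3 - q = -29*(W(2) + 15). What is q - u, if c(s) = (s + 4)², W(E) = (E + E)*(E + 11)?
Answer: -38683/3 ≈ -12894.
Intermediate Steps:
W(E) = 2*E*(11 + E) (W(E) = (2*E)*(11 + E) = 2*E*(11 + E))
c(s) = (4 + s)²
q = 1946 (q = 3 - (-29)*(2*2*(11 + 2) + 15) = 3 - (-29)*(2*2*13 + 15) = 3 - (-29)*(52 + 15) = 3 - (-29)*67 = 3 - 1*(-1943) = 3 + 1943 = 1946)
u = 44521/3 (u = (4 + 207)²/3 = (⅓)*211² = (⅓)*44521 = 44521/3 ≈ 14840.)
q - u = 1946 - 1*44521/3 = 1946 - 44521/3 = -38683/3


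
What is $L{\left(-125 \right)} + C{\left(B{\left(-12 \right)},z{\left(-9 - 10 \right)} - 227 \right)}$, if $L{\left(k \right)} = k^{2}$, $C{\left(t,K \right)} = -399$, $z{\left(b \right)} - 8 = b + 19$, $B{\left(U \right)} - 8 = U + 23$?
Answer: $15226$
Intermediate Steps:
$B{\left(U \right)} = 31 + U$ ($B{\left(U \right)} = 8 + \left(U + 23\right) = 8 + \left(23 + U\right) = 31 + U$)
$z{\left(b \right)} = 27 + b$ ($z{\left(b \right)} = 8 + \left(b + 19\right) = 8 + \left(19 + b\right) = 27 + b$)
$L{\left(-125 \right)} + C{\left(B{\left(-12 \right)},z{\left(-9 - 10 \right)} - 227 \right)} = \left(-125\right)^{2} - 399 = 15625 - 399 = 15226$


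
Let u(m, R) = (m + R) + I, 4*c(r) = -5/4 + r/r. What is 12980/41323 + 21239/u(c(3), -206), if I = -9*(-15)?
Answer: -14027788892/46984251 ≈ -298.56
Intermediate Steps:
c(r) = -1/16 (c(r) = (-5/4 + r/r)/4 = (-5*1/4 + 1)/4 = (-5/4 + 1)/4 = (1/4)*(-1/4) = -1/16)
I = 135
u(m, R) = 135 + R + m (u(m, R) = (m + R) + 135 = (R + m) + 135 = 135 + R + m)
12980/41323 + 21239/u(c(3), -206) = 12980/41323 + 21239/(135 - 206 - 1/16) = 12980*(1/41323) + 21239/(-1137/16) = 12980/41323 + 21239*(-16/1137) = 12980/41323 - 339824/1137 = -14027788892/46984251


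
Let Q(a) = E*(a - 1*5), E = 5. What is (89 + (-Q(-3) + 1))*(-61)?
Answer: -7930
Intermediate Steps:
Q(a) = -25 + 5*a (Q(a) = 5*(a - 1*5) = 5*(a - 5) = 5*(-5 + a) = -25 + 5*a)
(89 + (-Q(-3) + 1))*(-61) = (89 + (-(-25 + 5*(-3)) + 1))*(-61) = (89 + (-(-25 - 15) + 1))*(-61) = (89 + (-1*(-40) + 1))*(-61) = (89 + (40 + 1))*(-61) = (89 + 41)*(-61) = 130*(-61) = -7930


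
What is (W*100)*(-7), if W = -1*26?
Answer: 18200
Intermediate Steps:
W = -26
(W*100)*(-7) = -26*100*(-7) = -2600*(-7) = 18200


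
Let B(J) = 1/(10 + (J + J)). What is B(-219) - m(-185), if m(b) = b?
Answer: 79179/428 ≈ 185.00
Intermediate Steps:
B(J) = 1/(10 + 2*J)
B(-219) - m(-185) = 1/(2*(5 - 219)) - 1*(-185) = (½)/(-214) + 185 = (½)*(-1/214) + 185 = -1/428 + 185 = 79179/428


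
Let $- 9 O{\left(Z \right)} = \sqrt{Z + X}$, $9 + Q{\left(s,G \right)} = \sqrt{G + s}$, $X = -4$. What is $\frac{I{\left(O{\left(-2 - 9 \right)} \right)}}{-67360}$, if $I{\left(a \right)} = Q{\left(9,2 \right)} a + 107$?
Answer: $- \frac{107}{67360} - \frac{i \sqrt{15} \left(9 - \sqrt{11}\right)}{606240} \approx -0.0015885 - 3.6308 \cdot 10^{-5} i$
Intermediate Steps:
$Q{\left(s,G \right)} = -9 + \sqrt{G + s}$
$O{\left(Z \right)} = - \frac{\sqrt{-4 + Z}}{9}$ ($O{\left(Z \right)} = - \frac{\sqrt{Z - 4}}{9} = - \frac{\sqrt{-4 + Z}}{9}$)
$I{\left(a \right)} = 107 + a \left(-9 + \sqrt{11}\right)$ ($I{\left(a \right)} = \left(-9 + \sqrt{2 + 9}\right) a + 107 = \left(-9 + \sqrt{11}\right) a + 107 = a \left(-9 + \sqrt{11}\right) + 107 = 107 + a \left(-9 + \sqrt{11}\right)$)
$\frac{I{\left(O{\left(-2 - 9 \right)} \right)}}{-67360} = \frac{107 - - \frac{\sqrt{-4 - 11}}{9} \left(9 - \sqrt{11}\right)}{-67360} = \left(107 - - \frac{\sqrt{-4 - 11}}{9} \left(9 - \sqrt{11}\right)\right) \left(- \frac{1}{67360}\right) = \left(107 - - \frac{\sqrt{-15}}{9} \left(9 - \sqrt{11}\right)\right) \left(- \frac{1}{67360}\right) = \left(107 - - \frac{i \sqrt{15}}{9} \left(9 - \sqrt{11}\right)\right) \left(- \frac{1}{67360}\right) = \left(107 + \frac{i \sqrt{15} \left(9 - \sqrt{11}\right)}{9}\right) \left(- \frac{1}{67360}\right) = - \frac{107}{67360} - \frac{i \sqrt{15} \left(9 - \sqrt{11}\right)}{606240}$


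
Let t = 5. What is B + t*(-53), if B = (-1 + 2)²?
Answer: -264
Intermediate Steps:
B = 1 (B = 1² = 1)
B + t*(-53) = 1 + 5*(-53) = 1 - 265 = -264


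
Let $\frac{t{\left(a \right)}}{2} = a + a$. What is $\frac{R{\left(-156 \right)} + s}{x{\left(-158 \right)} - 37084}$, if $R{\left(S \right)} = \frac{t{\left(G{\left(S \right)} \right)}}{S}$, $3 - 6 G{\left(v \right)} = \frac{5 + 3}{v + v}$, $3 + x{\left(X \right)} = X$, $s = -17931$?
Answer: $\frac{81819212}{169948935} \approx 0.48143$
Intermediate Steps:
$x{\left(X \right)} = -3 + X$
$G{\left(v \right)} = \frac{1}{2} - \frac{2}{3 v}$ ($G{\left(v \right)} = \frac{1}{2} - \frac{\left(5 + 3\right) \frac{1}{v + v}}{6} = \frac{1}{2} - \frac{8 \frac{1}{2 v}}{6} = \frac{1}{2} - \frac{4 \frac{1}{v}}{6} = \frac{1}{2} - \frac{2}{3 v}$)
$t{\left(a \right)} = 4 a$ ($t{\left(a \right)} = 2 \left(a + a\right) = 2 \cdot 2 a = 4 a$)
$R{\left(S \right)} = \frac{2 \left(-4 + 3 S\right)}{3 S^{2}}$ ($R{\left(S \right)} = \frac{4 \frac{-4 + 3 S}{6 S}}{S} = \frac{\frac{2}{3} \frac{1}{S} \left(-4 + 3 S\right)}{S} = \frac{2 \left(-4 + 3 S\right)}{3 S^{2}}$)
$\frac{R{\left(-156 \right)} + s}{x{\left(-158 \right)} - 37084} = \frac{\frac{2 \left(-4 + 3 \left(-156\right)\right)}{3 \cdot 24336} - 17931}{\left(-3 - 158\right) - 37084} = \frac{\frac{2}{3} \cdot \frac{1}{24336} \left(-4 - 468\right) - 17931}{-161 - 37084} = \frac{\frac{2}{3} \cdot \frac{1}{24336} \left(-472\right) - 17931}{-37245} = \left(- \frac{59}{4563} - 17931\right) \left(- \frac{1}{37245}\right) = \left(- \frac{81819212}{4563}\right) \left(- \frac{1}{37245}\right) = \frac{81819212}{169948935}$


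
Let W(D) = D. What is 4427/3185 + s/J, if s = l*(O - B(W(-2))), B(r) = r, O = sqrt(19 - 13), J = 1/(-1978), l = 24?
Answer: -302392213/3185 - 47472*sqrt(6) ≈ -2.1122e+5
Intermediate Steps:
J = -1/1978 ≈ -0.00050556
O = sqrt(6) ≈ 2.4495
s = 48 + 24*sqrt(6) (s = 24*(sqrt(6) - 1*(-2)) = 24*(sqrt(6) + 2) = 24*(2 + sqrt(6)) = 48 + 24*sqrt(6) ≈ 106.79)
4427/3185 + s/J = 4427/3185 + (48 + 24*sqrt(6))/(-1/1978) = 4427*(1/3185) + (48 + 24*sqrt(6))*(-1978) = 4427/3185 + (-94944 - 47472*sqrt(6)) = -302392213/3185 - 47472*sqrt(6)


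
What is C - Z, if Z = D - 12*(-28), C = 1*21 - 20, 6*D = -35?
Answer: -1975/6 ≈ -329.17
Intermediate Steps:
D = -35/6 (D = (1/6)*(-35) = -35/6 ≈ -5.8333)
C = 1 (C = 21 - 20 = 1)
Z = 1981/6 (Z = -35/6 - 12*(-28) = -35/6 + 336 = 1981/6 ≈ 330.17)
C - Z = 1 - 1*1981/6 = 1 - 1981/6 = -1975/6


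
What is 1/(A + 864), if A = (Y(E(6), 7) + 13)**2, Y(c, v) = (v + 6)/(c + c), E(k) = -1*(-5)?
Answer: 100/106849 ≈ 0.00093590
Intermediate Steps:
E(k) = 5
Y(c, v) = (6 + v)/(2*c) (Y(c, v) = (6 + v)/((2*c)) = (6 + v)*(1/(2*c)) = (6 + v)/(2*c))
A = 20449/100 (A = ((1/2)*(6 + 7)/5 + 13)**2 = ((1/2)*(1/5)*13 + 13)**2 = (13/10 + 13)**2 = (143/10)**2 = 20449/100 ≈ 204.49)
1/(A + 864) = 1/(20449/100 + 864) = 1/(106849/100) = 100/106849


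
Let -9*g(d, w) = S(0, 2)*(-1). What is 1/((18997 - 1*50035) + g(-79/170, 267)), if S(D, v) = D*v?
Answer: -1/31038 ≈ -3.2219e-5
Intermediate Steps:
g(d, w) = 0 (g(d, w) = -0*2*(-1)/9 = -0*(-1) = -⅑*0 = 0)
1/((18997 - 1*50035) + g(-79/170, 267)) = 1/((18997 - 1*50035) + 0) = 1/((18997 - 50035) + 0) = 1/(-31038 + 0) = 1/(-31038) = -1/31038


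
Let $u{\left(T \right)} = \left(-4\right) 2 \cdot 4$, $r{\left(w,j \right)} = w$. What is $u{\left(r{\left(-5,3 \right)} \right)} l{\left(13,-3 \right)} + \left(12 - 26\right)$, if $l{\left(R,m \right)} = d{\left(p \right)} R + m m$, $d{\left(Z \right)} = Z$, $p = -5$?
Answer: $1778$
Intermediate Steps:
$l{\left(R,m \right)} = m^{2} - 5 R$ ($l{\left(R,m \right)} = - 5 R + m m = - 5 R + m^{2} = m^{2} - 5 R$)
$u{\left(T \right)} = -32$ ($u{\left(T \right)} = \left(-8\right) 4 = -32$)
$u{\left(r{\left(-5,3 \right)} \right)} l{\left(13,-3 \right)} + \left(12 - 26\right) = - 32 \left(\left(-3\right)^{2} - 65\right) + \left(12 - 26\right) = - 32 \left(9 - 65\right) + \left(12 - 26\right) = \left(-32\right) \left(-56\right) - 14 = 1792 - 14 = 1778$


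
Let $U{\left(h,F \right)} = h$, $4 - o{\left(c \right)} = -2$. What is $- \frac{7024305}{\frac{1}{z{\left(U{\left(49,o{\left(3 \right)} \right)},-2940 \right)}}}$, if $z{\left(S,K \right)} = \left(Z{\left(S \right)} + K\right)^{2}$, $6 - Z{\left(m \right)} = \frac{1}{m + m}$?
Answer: $- \frac{580736003993093145}{9604} \approx -6.0468 \cdot 10^{13}$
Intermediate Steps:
$Z{\left(m \right)} = 6 - \frac{1}{2 m}$ ($Z{\left(m \right)} = 6 - \frac{1}{m + m} = 6 - \frac{1}{2 m}$)
$o{\left(c \right)} = 6$ ($o{\left(c \right)} = 4 - -2 = 4 + 2 = 6$)
$z{\left(S,K \right)} = \left(6 + K - \frac{1}{2 S}\right)^{2}$ ($z{\left(S,K \right)} = \left(\left(6 - \frac{1}{2 S}\right) + K\right)^{2} = \left(6 + K - \frac{1}{2 S}\right)^{2}$)
$- \frac{7024305}{\frac{1}{z{\left(U{\left(49,o{\left(3 \right)} \right)},-2940 \right)}}} = - \frac{7024305}{\frac{1}{\left(6 - 2940 - \frac{1}{2 \cdot 49}\right)^{2}}} = - \frac{7024305}{\frac{1}{\left(6 - 2940 - \frac{1}{98}\right)^{2}}} = - \frac{7024305}{\frac{1}{\left(- \frac{287533}{98}\right)^{2}}} = - \frac{7024305}{\frac{1}{\frac{82675226089}{9604}}} = - \frac{7024305}{\frac{9604}{82675226089}} = \left(-7024305\right) \frac{82675226089}{9604} = - \frac{580736003993093145}{9604}$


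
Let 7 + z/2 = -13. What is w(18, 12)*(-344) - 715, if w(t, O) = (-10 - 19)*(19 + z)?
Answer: -210211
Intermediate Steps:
z = -40 (z = -14 + 2*(-13) = -14 - 26 = -40)
w(t, O) = 609 (w(t, O) = (-10 - 19)*(19 - 40) = -29*(-21) = 609)
w(18, 12)*(-344) - 715 = 609*(-344) - 715 = -209496 - 715 = -210211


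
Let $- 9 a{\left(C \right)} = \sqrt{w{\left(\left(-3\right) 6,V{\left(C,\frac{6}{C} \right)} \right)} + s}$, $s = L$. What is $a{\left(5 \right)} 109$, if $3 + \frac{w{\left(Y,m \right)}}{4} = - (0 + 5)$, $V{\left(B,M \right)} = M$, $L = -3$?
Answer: $- \frac{109 i \sqrt{35}}{9} \approx - 71.65 i$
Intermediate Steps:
$s = -3$
$w{\left(Y,m \right)} = -32$ ($w{\left(Y,m \right)} = -12 + 4 \left(- (0 + 5)\right) = -12 + 4 \left(\left(-1\right) 5\right) = -12 + 4 \left(-5\right) = -12 - 20 = -32$)
$a{\left(C \right)} = - \frac{i \sqrt{35}}{9}$ ($a{\left(C \right)} = - \frac{\sqrt{-32 - 3}}{9} = - \frac{\sqrt{-35}}{9} = - \frac{i \sqrt{35}}{9}$)
$a{\left(5 \right)} 109 = - \frac{i \sqrt{35}}{9} \cdot 109 = - \frac{109 i \sqrt{35}}{9}$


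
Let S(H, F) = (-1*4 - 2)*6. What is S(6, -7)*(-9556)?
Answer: 344016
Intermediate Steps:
S(H, F) = -36 (S(H, F) = (-4 - 2)*6 = -6*6 = -36)
S(6, -7)*(-9556) = -36*(-9556) = 344016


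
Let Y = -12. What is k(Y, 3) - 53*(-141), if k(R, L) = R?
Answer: 7461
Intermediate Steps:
k(Y, 3) - 53*(-141) = -12 - 53*(-141) = -12 + 7473 = 7461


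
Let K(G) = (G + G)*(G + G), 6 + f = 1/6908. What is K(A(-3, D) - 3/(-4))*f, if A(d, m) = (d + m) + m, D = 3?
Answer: -9325575/27632 ≈ -337.49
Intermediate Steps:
A(d, m) = d + 2*m
f = -41447/6908 (f = -6 + 1/6908 = -41447/6908 ≈ -5.9999)
K(G) = 4*G² (K(G) = (2*G)*(2*G) = 4*G²)
K(A(-3, D) - 3/(-4))*f = (4*((-3 + 2*3) - 3/(-4))²)*(-41447/6908) = (4*((-3 + 6) - 3*(-¼))²)*(-41447/6908) = (4*(3 + ¾)²)*(-41447/6908) = (4*(15/4)²)*(-41447/6908) = (4*(225/16))*(-41447/6908) = (225/4)*(-41447/6908) = -9325575/27632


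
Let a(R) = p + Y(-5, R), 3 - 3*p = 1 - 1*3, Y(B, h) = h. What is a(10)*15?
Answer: 175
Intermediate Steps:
p = 5/3 (p = 1 - (1 - 1*3)/3 = 1 - (1 - 3)/3 = 1 - 1/3*(-2) = 1 + 2/3 = 5/3 ≈ 1.6667)
a(R) = 5/3 + R
a(10)*15 = (5/3 + 10)*15 = (35/3)*15 = 175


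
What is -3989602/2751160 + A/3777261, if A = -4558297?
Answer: -13805186207321/5195924686380 ≈ -2.6569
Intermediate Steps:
-3989602/2751160 + A/3777261 = -3989602/2751160 - 4558297/3777261 = -3989602*1/2751160 - 4558297*1/3777261 = -1994801/1375580 - 4558297/3777261 = -13805186207321/5195924686380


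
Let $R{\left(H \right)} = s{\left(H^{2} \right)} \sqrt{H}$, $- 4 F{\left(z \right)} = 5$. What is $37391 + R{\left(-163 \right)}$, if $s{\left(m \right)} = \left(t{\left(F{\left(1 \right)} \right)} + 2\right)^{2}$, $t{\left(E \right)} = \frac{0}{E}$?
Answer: $37391 + 4 i \sqrt{163} \approx 37391.0 + 51.069 i$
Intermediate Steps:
$F{\left(z \right)} = - \frac{5}{4}$ ($F{\left(z \right)} = \left(- \frac{1}{4}\right) 5 = - \frac{5}{4}$)
$t{\left(E \right)} = 0$
$s{\left(m \right)} = 4$ ($s{\left(m \right)} = \left(0 + 2\right)^{2} = 2^{2} = 4$)
$R{\left(H \right)} = 4 \sqrt{H}$
$37391 + R{\left(-163 \right)} = 37391 + 4 \sqrt{-163} = 37391 + 4 i \sqrt{163}$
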